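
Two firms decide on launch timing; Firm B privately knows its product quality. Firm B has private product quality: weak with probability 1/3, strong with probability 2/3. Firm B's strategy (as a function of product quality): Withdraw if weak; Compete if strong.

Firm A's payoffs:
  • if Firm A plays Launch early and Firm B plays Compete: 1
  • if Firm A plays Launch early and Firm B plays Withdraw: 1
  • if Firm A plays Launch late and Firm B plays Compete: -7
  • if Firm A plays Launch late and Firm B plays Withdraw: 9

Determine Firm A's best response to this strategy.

Launch early

E[Launch early] = 1/3·(1) + 2/3·(1) = 1
E[Launch late] = 1/3·(9) + 2/3·(-7) = -5/3
Best response: Launch early (1 is the largest).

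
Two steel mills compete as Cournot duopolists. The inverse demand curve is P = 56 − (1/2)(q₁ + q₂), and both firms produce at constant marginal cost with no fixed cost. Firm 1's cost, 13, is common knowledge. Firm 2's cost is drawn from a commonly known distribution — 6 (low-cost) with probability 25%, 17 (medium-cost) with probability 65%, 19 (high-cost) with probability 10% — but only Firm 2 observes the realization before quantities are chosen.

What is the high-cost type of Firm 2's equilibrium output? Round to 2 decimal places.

22.18

Firm 2 with cost c maximizes (56 − (1/2)(q₁+q₂) − c)·q₂, giving q₂(c) = (56 − c − (1/2)q₁).
E[c₂] = 0.25·6 + 0.65·17 + 0.1·19 = 14.45
Firm 1's FOC against E[q₂] yields q₁ = (56 − 2·13 + E[c₂])/(3/2) = (56 − 26 + 14.45)/(3/2) = 29.6333.
q₂(high-cost) = (56 − 19 − (1/2)·29.6333) = 22.1833.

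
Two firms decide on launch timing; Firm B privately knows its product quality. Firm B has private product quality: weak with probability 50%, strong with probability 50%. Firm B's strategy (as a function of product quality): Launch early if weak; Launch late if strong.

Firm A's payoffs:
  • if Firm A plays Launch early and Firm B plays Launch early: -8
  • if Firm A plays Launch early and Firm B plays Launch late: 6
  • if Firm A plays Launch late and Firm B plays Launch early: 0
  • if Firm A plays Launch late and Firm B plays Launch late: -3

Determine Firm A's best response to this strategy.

E[Launch early] = 0.5·(-8) + 0.5·(6) = -1
E[Launch late] = 0.5·(0) + 0.5·(-3) = -1.5
Best response: Launch early (-1 is the largest).

Launch early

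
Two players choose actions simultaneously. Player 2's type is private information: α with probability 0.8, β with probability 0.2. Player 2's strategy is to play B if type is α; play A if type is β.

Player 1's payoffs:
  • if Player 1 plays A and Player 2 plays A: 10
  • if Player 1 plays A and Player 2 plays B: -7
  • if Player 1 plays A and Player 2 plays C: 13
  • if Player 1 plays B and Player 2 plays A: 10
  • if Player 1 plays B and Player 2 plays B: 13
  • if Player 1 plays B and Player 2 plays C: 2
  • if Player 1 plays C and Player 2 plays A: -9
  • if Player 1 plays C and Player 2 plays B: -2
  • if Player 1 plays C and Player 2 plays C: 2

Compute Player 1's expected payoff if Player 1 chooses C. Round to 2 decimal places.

E[C] = 0.8·(-2) + 0.2·(-9) = (-1.6) + (-1.8) = -3.4

-3.40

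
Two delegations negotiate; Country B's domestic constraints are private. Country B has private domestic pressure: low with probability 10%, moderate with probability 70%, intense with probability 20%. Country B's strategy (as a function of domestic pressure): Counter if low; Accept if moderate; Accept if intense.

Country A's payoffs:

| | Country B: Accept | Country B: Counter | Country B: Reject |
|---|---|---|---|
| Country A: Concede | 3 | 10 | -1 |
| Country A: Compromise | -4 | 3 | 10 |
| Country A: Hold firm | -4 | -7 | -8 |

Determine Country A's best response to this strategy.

Concede

Compute Country A's expected payoff for each action, taking the expectation over Country B's type.
E[Concede] = 0.1·(10) + 0.7·(3) + 0.2·(3) = 3.7
E[Compromise] = 0.1·(3) + 0.7·(-4) + 0.2·(-4) = -3.3
E[Hold firm] = 0.1·(-7) + 0.7·(-4) + 0.2·(-4) = -4.3
Best response: Concede (3.7 is the largest).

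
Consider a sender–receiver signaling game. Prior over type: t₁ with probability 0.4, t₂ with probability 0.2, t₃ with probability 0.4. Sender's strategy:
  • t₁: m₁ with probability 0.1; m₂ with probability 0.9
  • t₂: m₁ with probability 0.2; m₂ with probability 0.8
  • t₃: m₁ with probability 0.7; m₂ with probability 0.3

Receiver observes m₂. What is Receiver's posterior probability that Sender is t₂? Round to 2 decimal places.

0.25

P(m₂) = 0.4·0.9 + 0.2·0.8 + 0.4·0.3 = 0.64
P(t₂ | m₂) = (0.2·0.8) / 0.64 = 0.16 / 0.64 = 0.25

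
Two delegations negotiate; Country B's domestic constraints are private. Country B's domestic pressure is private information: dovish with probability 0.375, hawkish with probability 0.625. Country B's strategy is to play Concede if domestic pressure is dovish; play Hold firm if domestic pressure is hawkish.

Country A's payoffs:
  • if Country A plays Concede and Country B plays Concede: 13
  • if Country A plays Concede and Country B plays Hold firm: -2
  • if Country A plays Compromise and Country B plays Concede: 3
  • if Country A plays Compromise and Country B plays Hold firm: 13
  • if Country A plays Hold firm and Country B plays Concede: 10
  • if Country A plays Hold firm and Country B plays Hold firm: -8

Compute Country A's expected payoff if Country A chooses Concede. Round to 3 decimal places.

E[Concede] = 0.375·13 + 0.625·(-2) = 4.875 + (-1.25) = 3.625

3.625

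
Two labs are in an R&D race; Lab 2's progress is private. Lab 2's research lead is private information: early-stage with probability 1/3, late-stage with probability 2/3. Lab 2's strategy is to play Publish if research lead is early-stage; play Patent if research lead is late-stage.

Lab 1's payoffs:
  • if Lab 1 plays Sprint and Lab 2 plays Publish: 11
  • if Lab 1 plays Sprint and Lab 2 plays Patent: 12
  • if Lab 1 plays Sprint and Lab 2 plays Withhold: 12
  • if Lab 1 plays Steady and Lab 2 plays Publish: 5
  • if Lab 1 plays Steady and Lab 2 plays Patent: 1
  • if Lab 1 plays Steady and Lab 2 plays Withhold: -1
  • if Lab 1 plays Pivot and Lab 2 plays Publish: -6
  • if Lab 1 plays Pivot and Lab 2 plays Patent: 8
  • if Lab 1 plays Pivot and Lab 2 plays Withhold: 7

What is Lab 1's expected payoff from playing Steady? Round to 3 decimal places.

2.333

E[Steady] = 1/3·5 + 2/3·1 = 5/3 + 2/3 = 7/3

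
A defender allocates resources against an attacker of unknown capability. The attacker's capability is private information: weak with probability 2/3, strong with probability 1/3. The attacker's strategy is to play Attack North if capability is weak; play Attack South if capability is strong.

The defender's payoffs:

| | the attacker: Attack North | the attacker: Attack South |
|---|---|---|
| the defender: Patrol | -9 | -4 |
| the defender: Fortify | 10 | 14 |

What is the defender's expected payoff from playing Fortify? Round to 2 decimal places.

11.33

Take the expectation over the attacker's capability, weighting each type's action by its prior probability.
E[Fortify] = 2/3·10 + 1/3·14 = 20/3 + 14/3 = 34/3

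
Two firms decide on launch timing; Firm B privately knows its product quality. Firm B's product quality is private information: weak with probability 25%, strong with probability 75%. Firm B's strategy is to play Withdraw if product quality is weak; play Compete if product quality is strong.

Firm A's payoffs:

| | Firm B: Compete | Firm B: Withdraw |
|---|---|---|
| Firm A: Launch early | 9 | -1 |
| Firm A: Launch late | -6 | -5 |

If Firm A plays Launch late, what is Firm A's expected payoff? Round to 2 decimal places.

E[Launch late] = 0.25·(-5) + 0.75·(-6) = (-1.25) + (-4.5) = -5.75

-5.75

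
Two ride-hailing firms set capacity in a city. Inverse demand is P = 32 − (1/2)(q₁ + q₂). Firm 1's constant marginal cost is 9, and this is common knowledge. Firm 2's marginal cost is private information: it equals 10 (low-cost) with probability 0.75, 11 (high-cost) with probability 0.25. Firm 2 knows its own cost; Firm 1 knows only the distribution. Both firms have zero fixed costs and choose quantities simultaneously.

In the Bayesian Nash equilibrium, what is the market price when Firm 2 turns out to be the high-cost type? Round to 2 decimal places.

Type-c best response for Firm 2: q₂(c) = (32 − c) − q₁/2.
Firm 1 maximizes expected profit; its first-order condition is 32 − q₁ − (1/2)E[q₂] − 9 = 0.
Substituting E[q₂] and solving: E[c₂] = 10.25, so q₁ = (32 − 2·9 + 10.25)/(3/2) = 16.1667.
q₂(high-cost) = 12.9167, so P = 32 − (1/2)·(16.1667 + 12.9167) = 17.4583.

17.46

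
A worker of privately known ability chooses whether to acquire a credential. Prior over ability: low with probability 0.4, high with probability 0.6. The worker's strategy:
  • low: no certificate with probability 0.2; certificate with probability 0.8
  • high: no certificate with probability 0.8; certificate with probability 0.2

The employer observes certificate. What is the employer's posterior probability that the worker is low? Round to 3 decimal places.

0.727

P(certificate) = 0.4·0.8 + 0.6·0.2 = 0.44
P(low | certificate) = (0.4·0.8) / 0.44 = 0.32 / 0.44 = 0.727273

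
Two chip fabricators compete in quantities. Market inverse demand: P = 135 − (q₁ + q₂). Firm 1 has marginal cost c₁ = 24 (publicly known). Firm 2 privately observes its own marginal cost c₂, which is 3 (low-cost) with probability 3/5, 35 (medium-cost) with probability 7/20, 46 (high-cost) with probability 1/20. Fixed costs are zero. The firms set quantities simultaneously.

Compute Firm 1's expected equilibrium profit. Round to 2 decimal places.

Type-c best response for Firm 2: q₂(c) = (135 − c)/2 − q₁/2.
Firm 1 maximizes expected profit; its first-order condition is 135 − 2q₁ − E[q₂] − 24 = 0.
Substituting E[q₂] and solving: E[c₂] = 16.35, so q₁ = (135 − 2·24 + 16.35)/3 = 34.45.
E[P] = 135 − (q₁ + E[q₂]) = 58.45; Firm 1's expected profit = (E[P] − 24)·q₁ = (58.45 − 24)·34.45 = 1186.8.

1186.80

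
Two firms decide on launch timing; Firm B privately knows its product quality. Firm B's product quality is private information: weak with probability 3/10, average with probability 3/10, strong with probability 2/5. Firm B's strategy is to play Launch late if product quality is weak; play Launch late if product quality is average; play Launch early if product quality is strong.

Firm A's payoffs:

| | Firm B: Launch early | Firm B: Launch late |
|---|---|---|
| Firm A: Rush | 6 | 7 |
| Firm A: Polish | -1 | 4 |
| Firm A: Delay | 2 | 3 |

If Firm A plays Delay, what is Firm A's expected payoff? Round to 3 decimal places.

E[Delay] = 3/10·3 + 3/10·3 + 2/5·2 = 9/10 + 9/10 + 4/5 = 13/5

2.600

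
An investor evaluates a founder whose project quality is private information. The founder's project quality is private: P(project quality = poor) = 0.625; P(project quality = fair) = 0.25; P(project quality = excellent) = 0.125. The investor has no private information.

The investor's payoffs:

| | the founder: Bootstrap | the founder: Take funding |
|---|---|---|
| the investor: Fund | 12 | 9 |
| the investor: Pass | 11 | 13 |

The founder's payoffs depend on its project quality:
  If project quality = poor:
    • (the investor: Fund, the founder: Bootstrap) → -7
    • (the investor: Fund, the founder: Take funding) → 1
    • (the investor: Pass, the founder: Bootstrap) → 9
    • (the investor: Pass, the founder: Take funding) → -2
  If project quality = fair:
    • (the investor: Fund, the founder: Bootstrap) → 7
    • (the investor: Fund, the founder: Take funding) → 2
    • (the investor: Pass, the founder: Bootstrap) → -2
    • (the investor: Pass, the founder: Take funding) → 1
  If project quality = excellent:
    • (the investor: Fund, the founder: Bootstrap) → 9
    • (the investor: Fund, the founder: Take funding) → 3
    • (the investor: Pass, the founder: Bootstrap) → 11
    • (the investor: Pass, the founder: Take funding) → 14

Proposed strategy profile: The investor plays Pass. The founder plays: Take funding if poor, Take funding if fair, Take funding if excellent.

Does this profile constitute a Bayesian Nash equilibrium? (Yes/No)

No

The investor plays Pass: E[Pass] = 0.625·(13) + 0.25·(13) + 0.125·(13) = 13; E[Fund] = 9. Best-responding. ✓
The founder (project quality poor), facing Pass: Bootstrap gives 9, Take funding gives -2. Proposed Take funding is not best — profitable deviation exists. ✗
The founder (project quality fair), facing Pass: Bootstrap gives -2, Take funding gives 1. Proposed Take funding is best. ✓
The founder (project quality excellent), facing Pass: Bootstrap gives 11, Take funding gives 14. Proposed Take funding is best. ✓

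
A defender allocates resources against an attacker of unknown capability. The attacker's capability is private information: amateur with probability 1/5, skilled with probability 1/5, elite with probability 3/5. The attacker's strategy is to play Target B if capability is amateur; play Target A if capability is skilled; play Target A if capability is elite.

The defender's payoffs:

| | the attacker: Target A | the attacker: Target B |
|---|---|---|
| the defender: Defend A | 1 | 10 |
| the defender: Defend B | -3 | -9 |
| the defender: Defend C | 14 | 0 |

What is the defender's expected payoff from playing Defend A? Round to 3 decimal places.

E[Defend A] = 1/5·10 + 1/5·1 + 3/5·1 = 2 + 1/5 + 3/5 = 14/5

2.800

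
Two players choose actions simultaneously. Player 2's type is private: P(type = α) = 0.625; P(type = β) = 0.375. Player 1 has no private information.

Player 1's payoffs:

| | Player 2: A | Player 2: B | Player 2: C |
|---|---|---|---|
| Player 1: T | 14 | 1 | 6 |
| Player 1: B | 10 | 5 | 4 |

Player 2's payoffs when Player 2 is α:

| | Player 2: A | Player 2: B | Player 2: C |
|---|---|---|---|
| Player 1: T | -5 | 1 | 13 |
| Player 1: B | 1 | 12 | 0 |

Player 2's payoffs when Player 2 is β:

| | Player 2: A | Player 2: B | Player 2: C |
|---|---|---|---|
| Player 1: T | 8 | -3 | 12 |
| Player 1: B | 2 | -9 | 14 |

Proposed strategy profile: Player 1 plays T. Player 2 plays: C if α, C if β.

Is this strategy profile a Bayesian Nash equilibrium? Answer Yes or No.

Player 1 plays T: E[T] = 0.625·(6) + 0.375·(6) = 6; E[B] = 4. Best-responding. ✓
Player 2 (type α), facing T: A gives -5, B gives 1, C gives 13. Proposed C is best. ✓
Player 2 (type β), facing T: A gives 8, B gives -3, C gives 12. Proposed C is best. ✓

Yes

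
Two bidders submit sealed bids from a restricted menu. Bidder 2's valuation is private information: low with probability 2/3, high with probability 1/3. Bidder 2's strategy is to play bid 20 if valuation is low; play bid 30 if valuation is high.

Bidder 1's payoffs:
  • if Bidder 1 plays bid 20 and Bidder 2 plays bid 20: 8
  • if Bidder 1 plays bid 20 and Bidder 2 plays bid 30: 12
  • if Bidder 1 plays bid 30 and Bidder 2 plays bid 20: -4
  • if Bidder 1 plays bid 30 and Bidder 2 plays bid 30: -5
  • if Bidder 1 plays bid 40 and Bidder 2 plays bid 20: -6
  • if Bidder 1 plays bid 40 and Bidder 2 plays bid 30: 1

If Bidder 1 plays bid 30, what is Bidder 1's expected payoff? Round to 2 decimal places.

-4.33

E[bid 30] = 2/3·(-4) + 1/3·(-5) = (-8/3) + (-5/3) = -13/3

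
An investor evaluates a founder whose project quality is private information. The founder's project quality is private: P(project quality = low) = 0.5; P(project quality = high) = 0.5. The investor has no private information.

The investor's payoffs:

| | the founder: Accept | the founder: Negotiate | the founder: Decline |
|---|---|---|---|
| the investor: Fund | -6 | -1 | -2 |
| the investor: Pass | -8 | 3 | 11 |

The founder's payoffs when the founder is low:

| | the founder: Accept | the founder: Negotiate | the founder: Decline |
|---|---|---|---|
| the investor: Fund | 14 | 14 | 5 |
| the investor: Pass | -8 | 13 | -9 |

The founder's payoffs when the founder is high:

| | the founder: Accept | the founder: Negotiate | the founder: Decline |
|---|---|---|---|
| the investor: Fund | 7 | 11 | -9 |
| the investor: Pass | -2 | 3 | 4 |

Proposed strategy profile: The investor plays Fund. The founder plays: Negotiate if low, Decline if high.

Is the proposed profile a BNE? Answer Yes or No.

No

A profile is a BNE iff every type of every player is best-responding given beliefs about the other side.
The investor plays Fund: E[Fund] = 0.5·(-1) + 0.5·(-2) = -1.5; E[Pass] = 7. Not best-responding. ✗
The founder (project quality low), facing Fund: Accept gives 14, Negotiate gives 14, Decline gives 5. Proposed Negotiate is best. ✓
The founder (project quality high), facing Fund: Accept gives 7, Negotiate gives 11, Decline gives -9. Proposed Decline is not best — profitable deviation exists. ✗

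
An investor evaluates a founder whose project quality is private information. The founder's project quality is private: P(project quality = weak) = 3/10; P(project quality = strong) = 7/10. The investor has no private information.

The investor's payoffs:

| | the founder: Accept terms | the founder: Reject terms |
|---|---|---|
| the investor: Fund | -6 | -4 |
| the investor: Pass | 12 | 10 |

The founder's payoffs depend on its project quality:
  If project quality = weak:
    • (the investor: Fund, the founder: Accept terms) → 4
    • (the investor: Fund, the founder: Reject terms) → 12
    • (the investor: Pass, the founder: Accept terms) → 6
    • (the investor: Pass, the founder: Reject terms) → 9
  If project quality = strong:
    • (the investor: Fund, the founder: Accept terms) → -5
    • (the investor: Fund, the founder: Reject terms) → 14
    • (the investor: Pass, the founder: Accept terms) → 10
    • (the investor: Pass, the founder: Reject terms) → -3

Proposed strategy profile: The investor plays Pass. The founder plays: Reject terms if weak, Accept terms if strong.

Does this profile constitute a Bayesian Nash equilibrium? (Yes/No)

A profile is a BNE iff every type of every player is best-responding given beliefs about the other side.
The investor plays Pass: E[Pass] = 3/10·(10) + 7/10·(12) = 57/5; E[Fund] = -27/5. Best-responding. ✓
The founder (project quality weak), facing Pass: Accept terms gives 6, Reject terms gives 9. Proposed Reject terms is best. ✓
The founder (project quality strong), facing Pass: Accept terms gives 10, Reject terms gives -3. Proposed Accept terms is best. ✓

Yes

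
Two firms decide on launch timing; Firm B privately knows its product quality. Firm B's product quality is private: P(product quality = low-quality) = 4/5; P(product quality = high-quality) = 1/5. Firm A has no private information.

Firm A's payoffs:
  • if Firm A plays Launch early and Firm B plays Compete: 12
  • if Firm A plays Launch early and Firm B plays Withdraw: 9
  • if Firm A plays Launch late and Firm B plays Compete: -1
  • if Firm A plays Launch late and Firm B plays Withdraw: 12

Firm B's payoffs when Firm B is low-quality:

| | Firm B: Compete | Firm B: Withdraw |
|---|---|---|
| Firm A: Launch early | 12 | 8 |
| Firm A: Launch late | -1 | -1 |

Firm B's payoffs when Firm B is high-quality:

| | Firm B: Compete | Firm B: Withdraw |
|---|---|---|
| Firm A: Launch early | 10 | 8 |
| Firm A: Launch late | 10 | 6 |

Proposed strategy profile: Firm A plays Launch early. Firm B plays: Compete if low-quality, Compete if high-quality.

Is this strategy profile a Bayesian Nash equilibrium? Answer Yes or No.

Yes

Firm A plays Launch early: E[Launch early] = 4/5·(12) + 1/5·(12) = 12; E[Launch late] = -1. Best-responding. ✓
Firm B (product quality low-quality), facing Launch early: Compete gives 12, Withdraw gives 8. Proposed Compete is best. ✓
Firm B (product quality high-quality), facing Launch early: Compete gives 10, Withdraw gives 8. Proposed Compete is best. ✓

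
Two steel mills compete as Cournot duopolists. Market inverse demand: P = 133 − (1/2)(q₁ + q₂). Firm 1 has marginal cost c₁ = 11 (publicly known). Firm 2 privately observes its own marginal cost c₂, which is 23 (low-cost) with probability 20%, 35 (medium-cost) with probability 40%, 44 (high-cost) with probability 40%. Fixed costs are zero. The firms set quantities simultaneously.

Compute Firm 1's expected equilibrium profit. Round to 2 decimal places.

Type-c best response for Firm 2: q₂(c) = (133 − c) − q₁/2.
Firm 1 maximizes expected profit; its first-order condition is 133 − q₁ − (1/2)E[q₂] − 11 = 0.
Substituting E[q₂] and solving: E[c₂] = 36.2, so q₁ = (133 − 2·11 + 36.2)/(3/2) = 98.1333.
E[P] = 133 − (1/2)·(q₁ + E[q₂]) = 60.0667; Firm 1's expected profit = (E[P] − 11)·q₁ = (60.0667 − 11)·98.1333 = 4815.08.

4815.08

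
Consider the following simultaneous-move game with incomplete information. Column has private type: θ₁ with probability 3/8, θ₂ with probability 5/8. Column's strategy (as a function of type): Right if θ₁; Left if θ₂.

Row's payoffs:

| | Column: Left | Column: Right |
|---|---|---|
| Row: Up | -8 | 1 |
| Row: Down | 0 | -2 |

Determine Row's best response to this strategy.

Compute Row's expected payoff for each action, taking the expectation over Column's type.
E[Up] = 3/8·(1) + 5/8·(-8) = -37/8
E[Down] = 3/8·(-2) + 5/8·(0) = -3/4
Best response: Down (-3/4 is the largest).

Down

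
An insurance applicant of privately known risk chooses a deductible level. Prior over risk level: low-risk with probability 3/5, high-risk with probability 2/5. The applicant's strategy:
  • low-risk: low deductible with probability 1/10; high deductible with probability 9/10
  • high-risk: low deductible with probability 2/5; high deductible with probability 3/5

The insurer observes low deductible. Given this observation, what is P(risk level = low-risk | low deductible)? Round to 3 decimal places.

0.273

P(low deductible) = (3/5)·(1/10) + (2/5)·(2/5) = 11/50
P(low-risk | low deductible) = ((3/5)·(1/10)) / (11/50) = (3/50) / (11/50) = 3/11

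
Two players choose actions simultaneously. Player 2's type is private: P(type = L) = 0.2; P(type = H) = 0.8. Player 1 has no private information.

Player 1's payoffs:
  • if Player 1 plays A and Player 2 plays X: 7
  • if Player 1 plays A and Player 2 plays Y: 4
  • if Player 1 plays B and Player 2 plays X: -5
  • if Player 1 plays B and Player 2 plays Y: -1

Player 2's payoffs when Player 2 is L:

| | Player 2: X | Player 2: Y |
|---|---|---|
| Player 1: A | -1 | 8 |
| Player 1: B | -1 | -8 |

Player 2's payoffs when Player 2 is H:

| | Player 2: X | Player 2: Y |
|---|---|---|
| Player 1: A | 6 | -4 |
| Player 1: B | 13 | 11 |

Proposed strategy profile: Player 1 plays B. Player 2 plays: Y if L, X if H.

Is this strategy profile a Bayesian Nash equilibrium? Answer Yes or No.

Player 1 plays B: E[B] = 0.2·(-1) + 0.8·(-5) = -4.2; E[A] = 6.4. Not best-responding. ✗
Player 2 (type L), facing B: X gives -1, Y gives -8. Proposed Y is not best — profitable deviation exists. ✗
Player 2 (type H), facing B: X gives 13, Y gives 11. Proposed X is best. ✓

No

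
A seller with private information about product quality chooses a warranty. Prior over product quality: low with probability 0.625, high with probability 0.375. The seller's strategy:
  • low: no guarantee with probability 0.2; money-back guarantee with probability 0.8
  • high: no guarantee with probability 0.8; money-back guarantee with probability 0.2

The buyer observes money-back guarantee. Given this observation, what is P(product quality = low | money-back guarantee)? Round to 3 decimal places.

0.870

P(money-back guarantee) = 0.625·0.8 + 0.375·0.2 = 0.575
P(low | money-back guarantee) = (0.625·0.8) / 0.575 = 0.5 / 0.575 = 0.869565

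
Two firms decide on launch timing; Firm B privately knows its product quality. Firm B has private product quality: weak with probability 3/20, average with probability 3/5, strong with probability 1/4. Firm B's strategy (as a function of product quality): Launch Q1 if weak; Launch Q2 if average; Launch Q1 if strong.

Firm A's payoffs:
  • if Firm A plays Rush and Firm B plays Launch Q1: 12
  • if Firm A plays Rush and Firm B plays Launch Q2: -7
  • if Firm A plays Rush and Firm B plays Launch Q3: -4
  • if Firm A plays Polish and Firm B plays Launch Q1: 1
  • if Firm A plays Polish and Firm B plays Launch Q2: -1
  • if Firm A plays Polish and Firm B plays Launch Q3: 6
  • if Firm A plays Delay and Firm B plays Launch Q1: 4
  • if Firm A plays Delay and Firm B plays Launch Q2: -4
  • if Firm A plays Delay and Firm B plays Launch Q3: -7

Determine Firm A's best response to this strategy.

Compute Firm A's expected payoff for each action, taking the expectation over Firm B's type.
E[Rush] = 3/20·(12) + 3/5·(-7) + 1/4·(12) = 3/5
E[Polish] = 3/20·(1) + 3/5·(-1) + 1/4·(1) = -1/5
E[Delay] = 3/20·(4) + 3/5·(-4) + 1/4·(4) = -4/5
Best response: Rush (3/5 is the largest).

Rush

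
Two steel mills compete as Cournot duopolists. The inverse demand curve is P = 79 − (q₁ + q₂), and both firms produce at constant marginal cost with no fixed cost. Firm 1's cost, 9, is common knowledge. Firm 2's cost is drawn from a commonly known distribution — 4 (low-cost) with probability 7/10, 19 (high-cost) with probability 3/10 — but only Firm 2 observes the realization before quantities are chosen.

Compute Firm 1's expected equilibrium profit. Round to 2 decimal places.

536.69

Firm 2 with cost c maximizes (79 − (q₁+q₂) − c)·q₂, giving q₂(c) = (79 − c − q₁)/2.
E[c₂] = 7/10·4 + 3/10·19 = 8.5
Firm 1's FOC against E[q₂] yields q₁ = (79 − 2·9 + E[c₂])/3 = (79 − 18 + 8.5)/3 = 23.1667.
E[P] = 79 − (q₁ + E[q₂]) = 32.1667; Firm 1's expected profit = (E[P] − 9)·q₁ = (32.1667 − 9)·23.1667 = 536.694.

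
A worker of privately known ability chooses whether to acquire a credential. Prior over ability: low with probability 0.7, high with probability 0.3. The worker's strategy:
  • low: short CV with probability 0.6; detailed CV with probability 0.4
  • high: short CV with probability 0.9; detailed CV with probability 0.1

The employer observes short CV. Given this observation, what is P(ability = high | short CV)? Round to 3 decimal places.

0.391

P(short CV) = 0.7·0.6 + 0.3·0.9 = 0.69
P(high | short CV) = (0.3·0.9) / 0.69 = 0.27 / 0.69 = 0.391304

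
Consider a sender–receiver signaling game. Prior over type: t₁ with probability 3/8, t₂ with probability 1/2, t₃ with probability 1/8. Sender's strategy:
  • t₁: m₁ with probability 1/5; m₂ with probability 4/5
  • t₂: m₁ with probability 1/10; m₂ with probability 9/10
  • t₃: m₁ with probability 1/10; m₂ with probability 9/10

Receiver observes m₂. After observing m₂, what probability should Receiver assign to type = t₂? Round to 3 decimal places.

Apply Bayes' rule using the sender's strategy as the likelihood.
P(m₂) = (3/8)·(4/5) + (1/2)·(9/10) + (1/8)·(9/10) = 69/80
P(t₂ | m₂) = ((1/2)·(9/10)) / (69/80) = (9/20) / (69/80) = 12/23

0.522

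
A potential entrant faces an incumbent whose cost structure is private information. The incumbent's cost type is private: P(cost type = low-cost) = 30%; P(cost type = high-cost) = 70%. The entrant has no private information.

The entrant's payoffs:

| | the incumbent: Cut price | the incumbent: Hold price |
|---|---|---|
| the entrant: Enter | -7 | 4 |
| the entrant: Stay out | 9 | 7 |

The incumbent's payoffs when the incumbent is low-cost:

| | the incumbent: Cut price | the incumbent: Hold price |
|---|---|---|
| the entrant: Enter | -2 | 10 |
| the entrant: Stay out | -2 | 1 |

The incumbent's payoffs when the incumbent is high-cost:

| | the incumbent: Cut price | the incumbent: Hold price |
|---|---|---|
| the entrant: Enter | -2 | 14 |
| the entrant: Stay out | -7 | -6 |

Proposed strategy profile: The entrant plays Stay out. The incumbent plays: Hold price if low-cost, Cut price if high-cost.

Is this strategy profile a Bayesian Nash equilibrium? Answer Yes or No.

A profile is a BNE iff every type of every player is best-responding given beliefs about the other side.
The entrant plays Stay out: E[Stay out] = 0.3·(7) + 0.7·(9) = 8.4; E[Enter] = -3.7. Best-responding. ✓
The incumbent (cost type low-cost), facing Stay out: Cut price gives -2, Hold price gives 1. Proposed Hold price is best. ✓
The incumbent (cost type high-cost), facing Stay out: Cut price gives -7, Hold price gives -6. Proposed Cut price is not best — profitable deviation exists. ✗

No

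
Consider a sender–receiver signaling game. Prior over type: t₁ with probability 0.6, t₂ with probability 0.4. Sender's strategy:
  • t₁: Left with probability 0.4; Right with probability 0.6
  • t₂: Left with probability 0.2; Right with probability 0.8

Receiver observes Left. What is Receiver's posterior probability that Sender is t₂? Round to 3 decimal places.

P(Left) = 0.6·0.4 + 0.4·0.2 = 0.32
P(t₂ | Left) = (0.4·0.2) / 0.32 = 0.08 / 0.32 = 0.25

0.250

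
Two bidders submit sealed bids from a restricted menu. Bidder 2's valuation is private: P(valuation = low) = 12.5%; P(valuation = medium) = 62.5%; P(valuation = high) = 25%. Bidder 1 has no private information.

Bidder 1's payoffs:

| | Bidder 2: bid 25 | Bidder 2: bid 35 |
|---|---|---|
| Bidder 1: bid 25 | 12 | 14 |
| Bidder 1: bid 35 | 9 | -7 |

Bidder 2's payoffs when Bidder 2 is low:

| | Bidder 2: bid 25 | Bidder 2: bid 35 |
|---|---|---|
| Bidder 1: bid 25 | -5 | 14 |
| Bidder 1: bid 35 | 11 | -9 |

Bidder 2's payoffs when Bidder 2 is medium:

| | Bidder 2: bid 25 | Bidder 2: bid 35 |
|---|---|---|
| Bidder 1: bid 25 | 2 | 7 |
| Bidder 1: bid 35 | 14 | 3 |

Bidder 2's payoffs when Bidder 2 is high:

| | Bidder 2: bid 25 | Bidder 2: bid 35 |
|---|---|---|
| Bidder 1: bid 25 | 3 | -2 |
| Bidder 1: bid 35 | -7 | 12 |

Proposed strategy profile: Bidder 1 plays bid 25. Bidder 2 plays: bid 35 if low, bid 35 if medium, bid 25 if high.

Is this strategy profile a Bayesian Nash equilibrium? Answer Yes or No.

Bidder 1 plays bid 25: E[bid 25] = 0.125·(14) + 0.625·(14) + 0.25·(12) = 13.5; E[bid 35] = -3. Best-responding. ✓
Bidder 2 (valuation low), facing bid 25: bid 25 gives -5, bid 35 gives 14. Proposed bid 35 is best. ✓
Bidder 2 (valuation medium), facing bid 25: bid 25 gives 2, bid 35 gives 7. Proposed bid 35 is best. ✓
Bidder 2 (valuation high), facing bid 25: bid 25 gives 3, bid 35 gives -2. Proposed bid 25 is best. ✓

Yes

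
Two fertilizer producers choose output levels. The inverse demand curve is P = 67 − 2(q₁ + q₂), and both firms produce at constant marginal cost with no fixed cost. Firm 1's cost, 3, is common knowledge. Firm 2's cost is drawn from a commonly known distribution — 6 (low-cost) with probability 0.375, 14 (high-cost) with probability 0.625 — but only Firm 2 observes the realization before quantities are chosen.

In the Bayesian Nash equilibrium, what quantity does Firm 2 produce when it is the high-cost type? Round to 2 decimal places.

Type-c best response for Firm 2: q₂(c) = (67 − c)/4 − q₁/2.
Firm 1 maximizes expected profit; its first-order condition is 67 − 4q₁ − 2E[q₂] − 3 = 0.
Substituting E[q₂] and solving: E[c₂] = 11, so q₁ = (67 − 2·3 + 11)/6 = 12.
q₂(high-cost) = (67 − 14 − 2·12)/4 = 7.25.

7.25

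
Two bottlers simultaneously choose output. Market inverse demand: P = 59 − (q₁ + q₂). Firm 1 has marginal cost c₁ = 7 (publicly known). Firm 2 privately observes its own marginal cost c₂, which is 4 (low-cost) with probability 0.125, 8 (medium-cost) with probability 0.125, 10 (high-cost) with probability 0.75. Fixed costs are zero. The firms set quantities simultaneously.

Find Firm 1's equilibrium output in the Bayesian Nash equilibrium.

18

Each type of Firm 2 best-responds to q₁; Firm 1 best-responds to the expected q₂ over Firm 2's types.
Firm 2 with cost c maximizes (59 − (q₁+q₂) − c)·q₂, giving q₂(c) = (59 − c − q₁)/2.
E[c₂] = 0.125·4 + 0.125·8 + 0.75·10 = 9
Firm 1's FOC against E[q₂] yields q₁ = (59 − 2·7 + E[c₂])/3 = (59 − 14 + 9)/3 = 18.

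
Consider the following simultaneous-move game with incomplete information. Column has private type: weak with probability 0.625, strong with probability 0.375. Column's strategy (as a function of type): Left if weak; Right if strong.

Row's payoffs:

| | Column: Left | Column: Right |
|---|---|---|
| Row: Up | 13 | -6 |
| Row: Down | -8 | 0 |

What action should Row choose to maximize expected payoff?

Up

Compute Row's expected payoff for each action, taking the expectation over Column's type.
E[Up] = 0.625·(13) + 0.375·(-6) = 5.875
E[Down] = 0.625·(-8) + 0.375·(0) = -5
Best response: Up (5.875 is the largest).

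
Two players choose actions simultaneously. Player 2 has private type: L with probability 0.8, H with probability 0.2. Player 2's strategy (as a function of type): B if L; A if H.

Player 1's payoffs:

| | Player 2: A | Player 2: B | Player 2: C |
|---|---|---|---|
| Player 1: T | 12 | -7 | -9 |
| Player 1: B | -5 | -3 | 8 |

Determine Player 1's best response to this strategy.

E[T] = 0.8·(-7) + 0.2·(12) = -3.2
E[B] = 0.8·(-3) + 0.2·(-5) = -3.4
Best response: T (-3.2 is the largest).

T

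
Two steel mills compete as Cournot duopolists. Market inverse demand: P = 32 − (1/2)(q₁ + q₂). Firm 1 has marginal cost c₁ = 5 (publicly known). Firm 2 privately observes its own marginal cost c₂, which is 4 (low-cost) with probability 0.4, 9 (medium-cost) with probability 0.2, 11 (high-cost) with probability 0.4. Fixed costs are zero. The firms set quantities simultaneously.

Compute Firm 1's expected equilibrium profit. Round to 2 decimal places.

Each type of Firm 2 best-responds to q₁; Firm 1 best-responds to the expected q₂ over Firm 2's types.
Firm 2 with cost c maximizes (32 − (1/2)(q₁+q₂) − c)·q₂, giving q₂(c) = (32 − c − (1/2)q₁).
E[c₂] = 0.4·4 + 0.2·9 + 0.4·11 = 7.8
Firm 1's FOC against E[q₂] yields q₁ = (32 − 2·5 + E[c₂])/(3/2) = (32 − 10 + 7.8)/(3/2) = 19.8667.
E[P] = 32 − (1/2)·(q₁ + E[q₂]) = 14.9333; Firm 1's expected profit = (E[P] − 5)·q₁ = (14.9333 − 5)·19.8667 = 197.342.

197.34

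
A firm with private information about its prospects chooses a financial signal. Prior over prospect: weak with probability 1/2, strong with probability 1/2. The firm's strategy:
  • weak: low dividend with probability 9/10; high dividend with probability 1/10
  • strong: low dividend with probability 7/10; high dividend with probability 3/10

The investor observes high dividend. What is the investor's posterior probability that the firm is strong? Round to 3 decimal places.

Apply Bayes' rule using the sender's strategy as the likelihood.
P(high dividend) = (1/2)·(1/10) + (1/2)·(3/10) = 1/5
P(strong | high dividend) = ((1/2)·(3/10)) / (1/5) = (3/20) / (1/5) = 3/4

0.750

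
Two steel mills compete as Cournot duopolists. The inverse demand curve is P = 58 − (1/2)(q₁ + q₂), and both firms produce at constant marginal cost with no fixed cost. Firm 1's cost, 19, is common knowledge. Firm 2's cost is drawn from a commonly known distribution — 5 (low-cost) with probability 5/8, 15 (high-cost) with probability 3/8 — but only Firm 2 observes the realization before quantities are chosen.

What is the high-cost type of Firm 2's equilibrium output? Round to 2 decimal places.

33.42

Type-c best response for Firm 2: q₂(c) = (58 − c) − q₁/2.
Firm 1 maximizes expected profit; its first-order condition is 58 − q₁ − (1/2)E[q₂] − 19 = 0.
Substituting E[q₂] and solving: E[c₂] = 8.75, so q₁ = (58 − 2·19 + 8.75)/(3/2) = 19.1667.
q₂(high-cost) = (58 − 15 − (1/2)·19.1667) = 33.4167.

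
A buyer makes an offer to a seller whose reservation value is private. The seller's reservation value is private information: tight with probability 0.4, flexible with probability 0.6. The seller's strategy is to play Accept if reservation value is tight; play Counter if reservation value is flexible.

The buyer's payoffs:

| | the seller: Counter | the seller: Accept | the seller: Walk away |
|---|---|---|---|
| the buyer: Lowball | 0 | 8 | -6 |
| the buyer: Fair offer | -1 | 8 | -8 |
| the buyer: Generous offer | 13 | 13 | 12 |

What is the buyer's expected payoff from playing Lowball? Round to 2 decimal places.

3.20

E[Lowball] = 0.4·8 + 0.6·0 = 3.2 + 0 = 3.2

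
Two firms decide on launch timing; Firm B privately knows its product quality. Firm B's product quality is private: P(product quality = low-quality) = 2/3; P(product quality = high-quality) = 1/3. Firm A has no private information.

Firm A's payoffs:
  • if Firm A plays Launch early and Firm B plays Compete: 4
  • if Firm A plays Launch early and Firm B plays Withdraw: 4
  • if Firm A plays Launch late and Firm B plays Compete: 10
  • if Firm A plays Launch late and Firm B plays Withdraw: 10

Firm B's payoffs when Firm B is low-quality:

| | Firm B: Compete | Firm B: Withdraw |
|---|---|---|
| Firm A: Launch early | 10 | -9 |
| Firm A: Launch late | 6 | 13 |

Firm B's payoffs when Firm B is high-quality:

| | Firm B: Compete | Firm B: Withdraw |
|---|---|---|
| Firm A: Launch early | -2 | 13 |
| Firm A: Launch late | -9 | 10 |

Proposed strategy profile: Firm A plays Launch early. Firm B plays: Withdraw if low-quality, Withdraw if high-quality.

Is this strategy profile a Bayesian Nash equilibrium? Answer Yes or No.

No

Firm A plays Launch early: E[Launch early] = 2/3·(4) + 1/3·(4) = 4; E[Launch late] = 10. Not best-responding. ✗
Firm B (product quality low-quality), facing Launch early: Compete gives 10, Withdraw gives -9. Proposed Withdraw is not best — profitable deviation exists. ✗
Firm B (product quality high-quality), facing Launch early: Compete gives -2, Withdraw gives 13. Proposed Withdraw is best. ✓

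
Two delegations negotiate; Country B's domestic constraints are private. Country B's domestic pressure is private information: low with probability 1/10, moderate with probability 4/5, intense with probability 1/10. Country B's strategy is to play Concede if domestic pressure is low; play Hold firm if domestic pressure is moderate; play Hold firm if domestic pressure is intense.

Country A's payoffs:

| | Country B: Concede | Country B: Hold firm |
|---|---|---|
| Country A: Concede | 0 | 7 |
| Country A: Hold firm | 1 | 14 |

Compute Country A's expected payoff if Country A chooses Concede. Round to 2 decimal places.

6.30

E[Concede] = 1/10·0 + 4/5·7 + 1/10·7 = 0 + 28/5 + 7/10 = 63/10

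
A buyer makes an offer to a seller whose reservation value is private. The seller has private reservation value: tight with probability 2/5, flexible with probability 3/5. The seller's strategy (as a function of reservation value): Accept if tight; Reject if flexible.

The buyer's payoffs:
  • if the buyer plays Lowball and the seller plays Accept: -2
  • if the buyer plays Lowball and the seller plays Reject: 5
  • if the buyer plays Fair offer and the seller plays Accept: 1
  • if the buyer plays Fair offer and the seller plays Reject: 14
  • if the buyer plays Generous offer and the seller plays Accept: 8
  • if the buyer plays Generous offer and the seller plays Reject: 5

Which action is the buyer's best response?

Fair offer

E[Lowball] = 2/5·(-2) + 3/5·(5) = 11/5
E[Fair offer] = 2/5·(1) + 3/5·(14) = 44/5
E[Generous offer] = 2/5·(8) + 3/5·(5) = 31/5
Best response: Fair offer (44/5 is the largest).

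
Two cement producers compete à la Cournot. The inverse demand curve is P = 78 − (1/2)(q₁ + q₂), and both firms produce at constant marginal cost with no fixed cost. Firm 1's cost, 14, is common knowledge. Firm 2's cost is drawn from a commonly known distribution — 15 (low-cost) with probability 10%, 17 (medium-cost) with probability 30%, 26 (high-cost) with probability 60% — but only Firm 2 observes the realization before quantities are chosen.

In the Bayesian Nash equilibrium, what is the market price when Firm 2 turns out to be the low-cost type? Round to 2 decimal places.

34.47

Firm 2 with cost c maximizes (78 − (1/2)(q₁+q₂) − c)·q₂, giving q₂(c) = (78 − c − (1/2)q₁).
E[c₂] = 0.1·15 + 0.3·17 + 0.6·26 = 22.2
Firm 1's FOC against E[q₂] yields q₁ = (78 − 2·14 + E[c₂])/(3/2) = (78 − 28 + 22.2)/(3/2) = 48.1333.
q₂(low-cost) = 38.9333, so P = 78 − (1/2)·(48.1333 + 38.9333) = 34.4667.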